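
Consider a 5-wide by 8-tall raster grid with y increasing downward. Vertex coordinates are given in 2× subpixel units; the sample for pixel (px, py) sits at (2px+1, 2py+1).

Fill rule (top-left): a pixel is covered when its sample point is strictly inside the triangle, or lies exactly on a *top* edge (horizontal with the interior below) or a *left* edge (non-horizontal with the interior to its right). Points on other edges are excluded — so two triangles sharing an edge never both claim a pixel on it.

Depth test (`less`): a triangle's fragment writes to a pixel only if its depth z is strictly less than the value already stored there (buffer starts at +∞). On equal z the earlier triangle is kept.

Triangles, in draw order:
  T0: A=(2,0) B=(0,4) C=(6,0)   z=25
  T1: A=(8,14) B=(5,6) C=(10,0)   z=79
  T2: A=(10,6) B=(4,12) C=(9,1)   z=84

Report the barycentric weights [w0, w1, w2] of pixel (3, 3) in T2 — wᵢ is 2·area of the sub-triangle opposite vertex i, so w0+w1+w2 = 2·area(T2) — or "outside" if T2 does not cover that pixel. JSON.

T0:
  2·area = 16  (B↔C swapped to make it positive)
  edge (2, 0)→(6, 0): d=(4,0) top-left  bias=+0
  edge (6, 0)→(0, 4): d=(-6,4) right/bottom  bias=-1
  edge (0, 4)→(2, 0): d=(2,-4) top-left  bias=+0
    (1,0)@(3, 1): e=[4,6,6] → X
    (2,0)@(5, 1): e=[4,-2,14] → .
    (0,1)@(1, 3): e=[12,2,2] → X
    (1,1)@(3, 3): e=[12,-6,10] → .
    (0,2)@(1, 5): e=[20,-10,6] → .
  covered (2 px):
    . X . . .
    X . . . .
    . . . . .
    . . . . .
    . . . . .
    . . . . .
    . . . . .
    . . . . .
T1:
  2·area = 58
  edge (8, 14)→(5, 6): d=(-3,-8) top-left  bias=+0
  edge (5, 6)→(10, 0): d=(5,-6) top-left  bias=+0
  edge (10, 0)→(8, 14): d=(-2,14) right/bottom  bias=-1
    (4,1)@(9, 3): e=[41,9,8] → X
    (3,2)@(7, 5): e=[19,7,32] → X
    (3,3)@(7, 7): e=[13,17,28] → X
    (4,3)@(9, 7): e=[29,29,0] → .  [on edge]
    (3,4)@(7, 9): e=[7,27,24] → X
    (4,4)@(9, 9): e=[23,39,-4] → .
    (3,5)@(7, 11): e=[1,37,20] → X
    (4,5)@(9, 11): e=[17,49,-8] → .
    (3,6)@(7, 13): e=[-5,47,16] → .
  covered (6 px):
    . . . . .
    . . . . X
    . . . X X
    . . . X .
    . . . X .
    . . . X .
    . . . . .
    . . . . .
T2:
  2·area = 36
  edge (10, 6)→(4, 12): d=(-6,6) right/bottom  bias=-1
  edge (4, 12)→(9, 1): d=(5,-11) top-left  bias=+0
  edge (9, 1)→(10, 6): d=(1,5) right/bottom  bias=-1
    (4,0)@(9, 1): e=[36,0,0] → .  [on edge]
    (4,1)@(9, 3): e=[24,10,2] → X
    (4,2)@(9, 5): e=[12,20,4] → X
    (3,3)@(7, 7): e=[12,8,16] → X
    (4,3)@(9, 7): e=[0,30,6] → .  [on edge]
    (3,4)@(7, 9): e=[0,18,18] → .  [on edge]
    (2,5)@(5, 11): e=[0,6,30] → .  [on edge]
    (1,6)@(3, 13): e=[0,-6,42] → .  [on edge]
    (0,7)@(1, 15): e=[0,-18,54] → .  [on edge]
  covered (3 px):
    . . . . .
    . . . . X
    . . . . X
    . . . X .
    . . . . .
    . . . . .
    . . . . .
    . . . . .

Final: [8,16,12]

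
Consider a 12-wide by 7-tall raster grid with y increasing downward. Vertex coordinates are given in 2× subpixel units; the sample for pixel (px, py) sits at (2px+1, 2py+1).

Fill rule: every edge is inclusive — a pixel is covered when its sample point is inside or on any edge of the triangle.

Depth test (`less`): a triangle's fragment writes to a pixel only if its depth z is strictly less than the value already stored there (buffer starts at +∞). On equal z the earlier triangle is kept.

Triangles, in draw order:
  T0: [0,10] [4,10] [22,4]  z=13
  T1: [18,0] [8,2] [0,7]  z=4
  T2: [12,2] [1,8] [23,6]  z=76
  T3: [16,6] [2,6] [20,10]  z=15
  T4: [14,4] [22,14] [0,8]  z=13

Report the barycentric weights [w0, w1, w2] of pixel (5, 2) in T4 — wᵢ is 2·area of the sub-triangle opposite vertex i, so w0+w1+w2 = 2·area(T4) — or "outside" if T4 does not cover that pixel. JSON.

T0:
  2·area = 24  (B↔C swapped to make it positive)
  edge (0, 10)→(22, 4): d=(22,-6) inclusive
  edge (22, 4)→(4, 10): d=(-18,6) inclusive
  edge (4, 10)→(0, 10): d=(-4,0) inclusive
    (9,2)@(19, 5): e=[4,0,20] → #  [on edge]
    (10,2)@(21, 5): e=[16,-12,20] → ·
    (5,3)@(11, 7): e=[0,12,12] → #  [on edge]
    (6,3)@(13, 7): e=[12,0,12] → #  [on edge]
    (7,3)@(15, 7): e=[24,-12,12] → ·
    (9,3)@(19, 7): e=[48,-36,12] → ·
    (2,4)@(5, 9): e=[8,12,4] → #
    (3,4)@(7, 9): e=[20,0,4] → #  [on edge]
    (4,4)@(9, 9): e=[32,-12,4] → ·
    (5,4)@(11, 9): e=[44,-24,4] → ·
    (6,4)@(13, 9): e=[56,-36,4] → ·
    (0,5)@(1, 11): e=[28,0,-4] → ·  [on edge]
  covered (5 px):
    · · · · · · · · · · · ·
    · · · · · · · · · · · ·
    · · · · · · · · · # · ·
    · · · · · # # · · · · ·
    · · # # · · · · · · · ·
    · · · · · · · · · · · ·
    · · · · · · · · · · · ·
T1:
  2·area = 34  (B↔C swapped to make it positive)
  edge (18, 0)→(0, 7): d=(-18,7) inclusive
  edge (0, 7)→(8, 2): d=(8,-5) inclusive
  edge (8, 2)→(18, 0): d=(10,-2) inclusive
    (6,0)@(13, 1): e=[17,17,0] → #  [on edge]
    (7,0)@(15, 1): e=[3,27,4] → #
    (8,0)@(17, 1): e=[-11,37,8] → ·
    (1,1)@(3, 3): e=[51,-17,0] → ·  [on edge]
    (3,1)@(7, 3): e=[23,3,8] → #
    (4,1)@(9, 3): e=[9,13,12] → #
    (5,1)@(11, 3): e=[-5,23,16] → ·
    (6,1)@(13, 3): e=[-19,33,20] → ·
    (7,1)@(15, 3): e=[-33,43,24] → ·
    (2,2)@(5, 5): e=[1,9,24] → #
    (3,2)@(7, 5): e=[-13,19,28] → ·
    (4,2)@(9, 5): e=[-27,29,32] → ·
  covered (5 px):
    · · · · · · # # · · · ·
    · · · # # · · · · · · ·
    · · # · · · · · · · · ·
    · · · · · · · · · · · ·
    · · · · · · · · · · · ·
    · · · · · · · · · · · ·
    · · · · · · · · · · · ·
T2:
  2·area = 110  (B↔C swapped to make it positive)
  edge (12, 2)→(23, 6): d=(11,4) inclusive
  edge (23, 6)→(1, 8): d=(-22,2) inclusive
  edge (1, 8)→(12, 2): d=(11,-6) inclusive
    (5,1)@(11, 3): e=[15,90,5] → #
    (6,1)@(13, 3): e=[7,86,17] → #
    (7,1)@(15, 3): e=[-1,82,29] → ·
    (3,2)@(7, 5): e=[53,54,3] → #
    (4,2)@(9, 5): e=[45,50,15] → #
    (7,2)@(15, 5): e=[21,38,51] → #
    (8,2)@(17, 5): e=[13,34,63] → #
    (9,2)@(19, 5): e=[5,30,75] → #
    (10,2)@(21, 5): e=[-3,26,87] → ·
    (1,3)@(3, 7): e=[91,18,1] → #
    (2,3)@(5, 7): e=[83,14,13] → #
    (6,3)@(13, 7): e=[51,-2,61] → ·
  covered (14 px):
    · · · · · · · · · · · ·
    · · · · · # # · · · · ·
    · · · # # # # # # # · ·
    · # # # # # · · · · · ·
    · · · · · · · · · · · ·
    · · · · · · · · · · · ·
    · · · · · · · · · · · ·
T3:
  2·area = 56  (B↔C swapped to make it positive)
  edge (16, 6)→(20, 10): d=(4,4) inclusive
  edge (20, 10)→(2, 6): d=(-18,-4) inclusive
  edge (2, 6)→(16, 6): d=(14,0) inclusive
    (5,0)@(11, 1): e=[0,126,-70] → ·  [on edge]
    (6,1)@(13, 3): e=[0,98,-42] → ·  [on edge]
    (7,2)@(15, 5): e=[0,70,-14] → ·  [on edge]
    (3,3)@(7, 7): e=[40,2,14] → #
    (4,3)@(9, 7): e=[32,10,14] → #
    (5,3)@(11, 7): e=[24,18,14] → #
    (6,3)@(13, 7): e=[16,26,14] → #
    (7,3)@(15, 7): e=[8,34,14] → #
    (8,3)@(17, 7): e=[0,42,14] → #  [on edge]
    (9,3)@(19, 7): e=[-8,50,14] → ·
    (3,4)@(7, 9): e=[48,-34,42] → ·
    (4,4)@(9, 9): e=[40,-26,42] → ·
    (9,4)@(19, 9): e=[0,14,42] → #  [on edge]
    (10,5)@(21, 11): e=[0,-14,70] → ·  [on edge]
    (11,6)@(23, 13): e=[0,-42,98] → ·  [on edge]
  covered (8 px):
    · · · · · · · · · · · ·
    · · · · · · · · · · · ·
    · · · · · · · · · · · ·
    · · · # # # # # # · · ·
    · · · · · · · · # # · ·
    · · · · · · · · · · · ·
    · · · · · · · · · · · ·
T4:
  2·area = 172
  edge (14, 4)→(22, 14): d=(8,10) inclusive
  edge (22, 14)→(0, 8): d=(-22,-6) inclusive
  edge (0, 8)→(14, 4): d=(14,-4) inclusive
    (5,2)@(11, 5): e=[38,132,2] → #
    (6,2)@(13, 5): e=[18,144,10] → #
    (7,2)@(15, 5): e=[-2,156,18] → ·
    (2,3)@(5, 7): e=[114,52,6] → #
    (3,3)@(7, 7): e=[94,64,14] → #
    (4,3)@(9, 7): e=[74,76,22] → #
    (7,3)@(15, 7): e=[14,112,46] → #
    (8,3)@(17, 7): e=[-6,124,54] → ·
    (2,4)@(5, 9): e=[130,8,34] → #
    (8,4)@(17, 9): e=[10,80,82] → #
    (9,4)@(19, 9): e=[-10,92,90] → ·
    (2,5)@(5, 11): e=[146,-36,62] → ·
    (5,5)@(11, 11): e=[86,0,86] → #  [on edge]
  covered (22 px):
    · · · · · · · · · · · ·
    · · · · · · · · · · · ·
    · · · · · # # · · · · ·
    · · # # # # # # · · · ·
    · · # # # # # # # · · ·
    · · · · · # # # # # · ·
    · · · · · · · · · # # ·

Final: [132,2,38]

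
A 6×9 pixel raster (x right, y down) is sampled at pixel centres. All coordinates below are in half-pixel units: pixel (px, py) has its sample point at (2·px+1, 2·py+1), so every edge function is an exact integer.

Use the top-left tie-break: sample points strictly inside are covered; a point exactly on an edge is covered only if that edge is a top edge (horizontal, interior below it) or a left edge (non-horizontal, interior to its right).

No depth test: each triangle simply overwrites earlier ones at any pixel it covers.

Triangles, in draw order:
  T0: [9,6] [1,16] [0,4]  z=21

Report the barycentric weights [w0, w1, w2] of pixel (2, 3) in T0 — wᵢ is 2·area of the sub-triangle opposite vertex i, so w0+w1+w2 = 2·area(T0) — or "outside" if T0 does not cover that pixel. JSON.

T0:
  2·area = 106
  edge (9, 6)→(1, 16): d=(-8,10) right/bottom  bias=-1
  edge (1, 16)→(0, 4): d=(-1,-12) top-left  bias=+0
  edge (0, 4)→(9, 6): d=(9,2) right/bottom  bias=-1
    (0,2)@(1, 5): e=[88,11,7] → X
    (1,2)@(3, 5): e=[68,35,3] → X
    (2,2)@(5, 5): e=[48,59,-1] → .
    (0,3)@(1, 7): e=[72,9,25] → X
    (2,3)@(5, 7): e=[32,57,17] → X
    (3,3)@(7, 7): e=[12,81,13] → X
    (4,3)@(9, 7): e=[-8,105,9] → .
    (0,4)@(1, 9): e=[56,7,43] → X
    (3,4)@(7, 9): e=[-4,79,31] → .
    (0,5)@(1, 11): e=[40,5,61] → X
    (2,5)@(5, 11): e=[0,53,53] → .  [on edge]
    (0,6)@(1, 13): e=[24,3,79] → X
  covered (14 px):
    . . . . . .
    . . . . . .
    X X . . . .
    X X X X . .
    X X X . . .
    X X . . . .
    X X . . . .
    X . . . . .
    . . . . . .

Result: [57,17,32]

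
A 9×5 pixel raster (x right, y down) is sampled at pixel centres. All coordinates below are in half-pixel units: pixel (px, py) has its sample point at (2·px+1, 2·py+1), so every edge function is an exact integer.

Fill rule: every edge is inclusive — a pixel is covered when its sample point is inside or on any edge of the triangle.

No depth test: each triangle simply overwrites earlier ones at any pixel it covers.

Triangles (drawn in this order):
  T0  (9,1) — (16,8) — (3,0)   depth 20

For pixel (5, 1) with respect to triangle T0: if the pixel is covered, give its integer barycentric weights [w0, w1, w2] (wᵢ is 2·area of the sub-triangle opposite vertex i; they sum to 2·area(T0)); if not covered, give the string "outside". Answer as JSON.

T0:
  2·area = 35
  edge (9, 1)→(16, 8): d=(7,7) inclusive
  edge (16, 8)→(3, 0): d=(-13,-8) inclusive
  edge (3, 0)→(9, 1): d=(6,1) inclusive
    (2,0)@(5, 1): e=[28,3,4] → █
    (3,0)@(7, 1): e=[14,19,2] → █
    (4,0)@(9, 1): e=[0,35,0] → █  [on edge]
    (5,0)@(11, 1): e=[-14,51,-2] → ·
    (2,1)@(5, 3): e=[42,-23,16] → ·
    (3,1)@(7, 3): e=[28,-7,14] → ·
    (4,1)@(9, 3): e=[14,9,12] → █
    (5,1)@(11, 3): e=[0,25,10] → █  [on edge]
    (6,1)@(13, 3): e=[-14,41,8] → ·
    (4,2)@(9, 5): e=[28,-17,24] → ·
    (5,2)@(11, 5): e=[14,-1,22] → ·
    (6,2)@(13, 5): e=[0,15,20] → █  [on edge]
    (7,3)@(15, 7): e=[0,5,30] → █  [on edge]
    (8,4)@(17, 9): e=[0,-5,40] → ·  [on edge]
  covered (7 px):
    · · █ █ █ · · · ·
    · · · · █ █ · · ·
    · · · · · · █ · ·
    · · · · · · · █ ·
    · · · · · · · · ·

Final: [25,10,0]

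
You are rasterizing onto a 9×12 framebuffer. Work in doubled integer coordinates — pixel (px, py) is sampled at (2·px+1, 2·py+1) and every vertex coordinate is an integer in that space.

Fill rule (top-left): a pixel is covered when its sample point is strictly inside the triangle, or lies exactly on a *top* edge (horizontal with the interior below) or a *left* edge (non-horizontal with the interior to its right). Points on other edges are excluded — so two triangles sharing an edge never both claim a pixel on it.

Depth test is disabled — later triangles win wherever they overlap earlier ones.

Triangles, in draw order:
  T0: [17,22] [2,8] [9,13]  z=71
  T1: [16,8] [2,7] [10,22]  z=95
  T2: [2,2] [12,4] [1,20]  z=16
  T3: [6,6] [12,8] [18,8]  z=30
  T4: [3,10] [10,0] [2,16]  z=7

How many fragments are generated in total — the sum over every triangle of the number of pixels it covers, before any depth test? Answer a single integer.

T0:
  2·area = 23
  edge (17, 22)→(2, 8): d=(-15,-14) top-left  bias=+0
  edge (2, 8)→(9, 13): d=(7,5) right/bottom  bias=-1
  edge (9, 13)→(17, 22): d=(8,9) right/bottom  bias=-1
    (4,6)@(9, 13): e=[23,0,0] → ·  [on edge]
  covered (0 px):
    · · · · · · · · ·
    · · · · · · · · ·
    · · · · · · · · ·
    · · · · · · · · ·
    · · · · · · · · ·
    · · · · · · · · ·
    · · · · · · · · ·
    · · · · · · · · ·
    · · · · · · · · ·
    · · · · · · · · ·
    · · · · · · · · ·
    · · · · · · · · ·
T1:
  2·area = 202  (B↔C swapped to make it positive)
  edge (16, 8)→(10, 22): d=(-6,14) right/bottom  bias=-1
  edge (10, 22)→(2, 7): d=(-8,-15) top-left  bias=+0
  edge (2, 7)→(16, 8): d=(14,1) right/bottom  bias=-1
    (2,4)@(5, 9): e=[148,29,25] → #
    (3,4)@(7, 9): e=[120,59,23] → #
    (4,4)@(9, 9): e=[92,89,21] → #
    (5,4)@(11, 9): e=[64,119,19] → #
    (6,4)@(13, 9): e=[36,149,17] → #
    (7,4)@(15, 9): e=[8,179,15] → #
    (8,4)@(17, 9): e=[-20,209,13] → ·
    (2,5)@(5, 11): e=[136,13,53] → #
    (7,5)@(15, 11): e=[-4,163,43] → ·
    (2,6)@(5, 13): e=[124,-3,81] → ·
    (3,6)@(7, 13): e=[96,27,79] → #
    (7,6)@(15, 13): e=[-16,147,71] → ·
    (6,7)@(13, 15): e=[0,101,101] → ·  [on edge]
  covered (22 px):
    · · · · · · · · ·
    · · · · · · · · ·
    · · · · · · · · ·
    · · · · · · · · ·
    · · # # # # # # ·
    · · # # # # # · ·
    · · · # # # # · ·
    · · · # # # · · ·
    · · · · # # · · ·
    · · · · # # · · ·
    · · · · · · · · ·
    · · · · · · · · ·
T2:
  2·area = 182
  edge (2, 2)→(12, 4): d=(10,2) right/bottom  bias=-1
  edge (12, 4)→(1, 20): d=(-11,16) right/bottom  bias=-1
  edge (1, 20)→(2, 2): d=(1,-18) top-left  bias=+0
    (1,1)@(3, 3): e=[8,155,19] → #
    (2,1)@(5, 3): e=[4,123,55] → #
    (3,1)@(7, 3): e=[0,91,91] → ·  [on edge]
    (1,2)@(3, 5): e=[28,133,21] → #
    (3,2)@(7, 5): e=[20,69,93] → #
    (4,2)@(9, 5): e=[16,37,129] → #
    (5,2)@(11, 5): e=[12,5,165] → #
    (6,2)@(13, 5): e=[8,-27,201] → ·
    (8,2)@(17, 5): e=[0,-91,273] → ·  [on edge]
    (1,3)@(3, 7): e=[48,111,23] → #
    (5,3)@(11, 7): e=[32,-17,167] → ·
    (1,4)@(3, 9): e=[68,89,25] → #
  covered (21 px):
    · · · · · · · · ·
    · # # · · · · · ·
    · # # # # # · · ·
    · # # # # · · · ·
    · # # # · · · · ·
    · # # # · · · · ·
    · # # · · · · · ·
    · # · · · · · · ·
    · # · · · · · · ·
    · · · · · · · · ·
    · · · · · · · · ·
    · · · · · · · · ·
T3:
  2·area = 12  (B↔C swapped to make it positive)
  edge (6, 6)→(18, 8): d=(12,2) right/bottom  bias=-1
  edge (18, 8)→(12, 8): d=(-6,0) right/bottom  bias=-1
  edge (12, 8)→(6, 6): d=(-6,-2) top-left  bias=+0
    (1,2)@(3, 5): e=[-6,18,0] → ·  [on edge]
    (4,3)@(9, 7): e=[6,6,0] → #  [on edge]
    (5,3)@(11, 7): e=[2,6,4] → #
    (6,3)@(13, 7): e=[-2,6,8] → ·
    (4,4)@(9, 9): e=[30,-6,-12] → ·
    (5,4)@(11, 9): e=[26,-6,-8] → ·
    (7,4)@(15, 9): e=[18,-6,0] → ·  [on edge]
  covered (2 px):
    · · · · · · · · ·
    · · · · · · · · ·
    · · · · · · · · ·
    · · · · # # · · ·
    · · · · · · · · ·
    · · · · · · · · ·
    · · · · · · · · ·
    · · · · · · · · ·
    · · · · · · · · ·
    · · · · · · · · ·
    · · · · · · · · ·
    · · · · · · · · ·
T4:
  2·area = 32
  edge (3, 10)→(10, 0): d=(7,-10) top-left  bias=+0
  edge (10, 0)→(2, 16): d=(-8,16) right/bottom  bias=-1
  edge (2, 16)→(3, 10): d=(1,-6) top-left  bias=+0
    (3,2)@(7, 5): e=[5,8,19] → #
    (4,2)@(9, 5): e=[25,-24,31] → ·
    (3,3)@(7, 7): e=[19,-8,21] → ·
    (2,4)@(5, 9): e=[13,8,11] → #
    (3,4)@(7, 9): e=[33,-24,23] → ·
    (1,5)@(3, 11): e=[7,24,1] → #
    (2,5)@(5, 11): e=[27,-8,13] → ·
    (1,6)@(3, 13): e=[21,8,3] → #
    (2,6)@(5, 13): e=[41,-24,15] → ·
    (1,7)@(3, 15): e=[35,-8,5] → ·
  covered (4 px):
    · · · · · · · · ·
    · · · · · · · · ·
    · · · # · · · · ·
    · · · · · · · · ·
    · · # · · · · · ·
    · # · · · · · · ·
    · # · · · · · · ·
    · · · · · · · · ·
    · · · · · · · · ·
    · · · · · · · · ·
    · · · · · · · · ·
    · · · · · · · · ·

Result: 49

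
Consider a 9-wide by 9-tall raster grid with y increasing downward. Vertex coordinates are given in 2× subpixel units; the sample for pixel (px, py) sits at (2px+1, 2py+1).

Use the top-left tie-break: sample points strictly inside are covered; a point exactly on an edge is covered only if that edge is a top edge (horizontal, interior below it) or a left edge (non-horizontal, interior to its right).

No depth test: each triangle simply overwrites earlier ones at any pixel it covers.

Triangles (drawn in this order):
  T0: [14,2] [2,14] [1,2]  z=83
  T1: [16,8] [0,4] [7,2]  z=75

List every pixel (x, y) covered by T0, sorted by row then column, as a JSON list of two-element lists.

T0:
  2·area = 156
  edge (14, 2)→(2, 14): d=(-12,12) right/bottom  bias=-1
  edge (2, 14)→(1, 2): d=(-1,-12) top-left  bias=+0
  edge (1, 2)→(14, 2): d=(13,0) top-left  bias=+0
    (7,0)@(15, 1): e=[0,169,-13] → ·  [on edge]
    (1,1)@(3, 3): e=[120,23,13] → █
    (2,1)@(5, 3): e=[96,47,13] → █
    (3,1)@(7, 3): e=[72,71,13] → █
    (4,1)@(9, 3): e=[48,95,13] → █
    (5,1)@(11, 3): e=[24,119,13] → █
    (6,1)@(13, 3): e=[0,143,13] → ·  [on edge]
    (1,2)@(3, 5): e=[96,21,39] → █
    (5,2)@(11, 5): e=[0,117,39] → ·  [on edge]
    (1,3)@(3, 7): e=[72,19,65] → █
    (4,3)@(9, 7): e=[0,91,65] → ·  [on edge]
    (1,4)@(3, 9): e=[48,17,91] → █
    (3,4)@(7, 9): e=[0,65,91] → ·  [on edge]
    (2,5)@(5, 11): e=[0,39,117] → ·  [on edge]
    (1,6)@(3, 13): e=[0,13,143] → ·  [on edge]
    (0,7)@(1, 15): e=[0,-13,169] → ·  [on edge]
  covered (15 px):
    · · · · · · · · ·
    · █ █ █ █ █ · · ·
    · █ █ █ █ · · · ·
    · █ █ █ · · · · ·
    · █ █ · · · · · ·
    · █ · · · · · · ·
    · · · · · · · · ·
    · · · · · · · · ·
    · · · · · · · · ·
T1:
  2·area = 60
  edge (16, 8)→(0, 4): d=(-16,-4) top-left  bias=+0
  edge (0, 4)→(7, 2): d=(7,-2) top-left  bias=+0
  edge (7, 2)→(16, 8): d=(9,6) right/bottom  bias=-1
    (2,1)@(5, 3): e=[36,3,21] → █
    (3,1)@(7, 3): e=[44,7,9] → █
    (4,1)@(9, 3): e=[52,11,-3] → ·
    (2,2)@(5, 5): e=[4,17,39] → █
    (4,2)@(9, 5): e=[20,25,15] → █
    (5,2)@(11, 5): e=[28,29,3] → █
    (6,2)@(13, 5): e=[36,33,-9] → ·
    (2,3)@(5, 7): e=[-28,31,57] → ·
    (3,3)@(7, 7): e=[-20,35,45] → ·
    (4,3)@(9, 7): e=[-12,39,33] → ·
    (5,3)@(11, 7): e=[-4,43,21] → ·
    (6,3)@(13, 7): e=[4,47,9] → █
  covered (7 px):
    · · · · · · · · ·
    · · █ █ · · · · ·
    · · █ █ █ █ · · ·
    · · · · · · █ · ·
    · · · · · · · · ·
    · · · · · · · · ·
    · · · · · · · · ·
    · · · · · · · · ·
    · · · · · · · · ·

Final: [[1,1],[2,1],[3,1],[4,1],[5,1],[1,2],[2,2],[3,2],[4,2],[1,3],[2,3],[3,3],[1,4],[2,4],[1,5]]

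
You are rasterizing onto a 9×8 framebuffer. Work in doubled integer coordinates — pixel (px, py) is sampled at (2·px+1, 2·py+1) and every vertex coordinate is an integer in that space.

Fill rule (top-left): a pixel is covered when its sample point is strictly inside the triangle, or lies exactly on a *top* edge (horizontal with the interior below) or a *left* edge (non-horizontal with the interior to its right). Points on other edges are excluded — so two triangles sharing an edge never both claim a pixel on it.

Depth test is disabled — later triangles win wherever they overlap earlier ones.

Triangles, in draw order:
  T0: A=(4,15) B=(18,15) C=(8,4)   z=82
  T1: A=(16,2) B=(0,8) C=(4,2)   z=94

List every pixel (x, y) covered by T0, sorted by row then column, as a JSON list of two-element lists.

T0:
  2·area = 154  (B↔C swapped to make it positive)
  edge (4, 15)→(8, 4): d=(4,-11) top-left  bias=+0
  edge (8, 4)→(18, 15): d=(10,11) right/bottom  bias=-1
  edge (18, 15)→(4, 15): d=(-14,0) right/bottom  bias=-1
    (3,3)@(7, 7): e=[1,41,112] → X
    (4,3)@(9, 7): e=[23,19,112] → X
    (5,3)@(11, 7): e=[45,-3,112] → .
    (3,4)@(7, 9): e=[9,61,84] → X
    (5,4)@(11, 9): e=[53,17,84] → X
    (6,4)@(13, 9): e=[75,-5,84] → .
    (3,5)@(7, 11): e=[17,81,56] → X
    (6,5)@(13, 11): e=[83,15,56] → X
    (7,5)@(15, 11): e=[105,-7,56] → .
    (2,6)@(5, 13): e=[3,123,28] → X
    (7,6)@(15, 13): e=[113,13,28] → X
    (8,6)@(17, 13): e=[135,-9,28] → .
    (0,7)@(1, 15): e=[-33,187,0] → .  [on edge]
    (1,7)@(3, 15): e=[-11,165,0] → .  [on edge]
    (2,7)@(5, 15): e=[11,143,0] → .  [on edge]
    (3,7)@(7, 15): e=[33,121,0] → .  [on edge]
    (4,7)@(9, 15): e=[55,99,0] → .  [on edge]
    (5,7)@(11, 15): e=[77,77,0] → .  [on edge]
    (6,7)@(13, 15): e=[99,55,0] → .  [on edge]
    (7,7)@(15, 15): e=[121,33,0] → .  [on edge]
    (8,7)@(17, 15): e=[143,11,0] → .  [on edge]
  covered (15 px):
    . . . . . . . . .
    . . . . . . . . .
    . . . . . . . . .
    . . . X X . . . .
    . . . X X X . . .
    . . . X X X X . .
    . . X X X X X X .
    . . . . . . . . .
T1:
  2·area = 72
  edge (16, 2)→(0, 8): d=(-16,6) right/bottom  bias=-1
  edge (0, 8)→(4, 2): d=(4,-6) top-left  bias=+0
  edge (4, 2)→(16, 2): d=(12,0) top-left  bias=+0
    (2,1)@(5, 3): e=[50,10,12] → X
    (3,1)@(7, 3): e=[38,22,12] → X
    (4,1)@(9, 3): e=[26,34,12] → X
    (5,1)@(11, 3): e=[14,46,12] → X
    (6,1)@(13, 3): e=[2,58,12] → X
    (7,1)@(15, 3): e=[-10,70,12] → .
    (1,2)@(3, 5): e=[30,6,36] → X
    (4,2)@(9, 5): e=[-6,42,36] → .
    (5,2)@(11, 5): e=[-18,54,36] → .
    (6,2)@(13, 5): e=[-30,66,36] → .
    (0,3)@(1, 7): e=[10,2,60] → X
    (1,3)@(3, 7): e=[-2,14,60] → .
  covered (9 px):
    . . . . . . . . .
    . . X X X X X . .
    . X X X . . . . .
    X . . . . . . . .
    . . . . . . . . .
    . . . . . . . . .
    . . . . . . . . .
    . . . . . . . . .

Result: [[3,3],[4,3],[3,4],[4,4],[5,4],[3,5],[4,5],[5,5],[6,5],[2,6],[3,6],[4,6],[5,6],[6,6],[7,6]]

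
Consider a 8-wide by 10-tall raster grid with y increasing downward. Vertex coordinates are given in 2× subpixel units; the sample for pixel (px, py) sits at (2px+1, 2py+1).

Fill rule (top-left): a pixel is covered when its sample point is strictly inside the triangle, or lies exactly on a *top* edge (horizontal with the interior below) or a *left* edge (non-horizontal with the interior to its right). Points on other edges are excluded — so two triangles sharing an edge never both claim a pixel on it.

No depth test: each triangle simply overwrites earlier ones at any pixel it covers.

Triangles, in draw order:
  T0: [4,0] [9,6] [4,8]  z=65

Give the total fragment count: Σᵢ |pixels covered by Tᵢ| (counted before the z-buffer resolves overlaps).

T0:
  2·area = 40
  edge (4, 0)→(9, 6): d=(5,6) right/bottom  bias=-1
  edge (9, 6)→(4, 8): d=(-5,2) right/bottom  bias=-1
  edge (4, 8)→(4, 0): d=(0,-8) top-left  bias=+0
    (2,1)@(5, 3): e=[9,23,8] → X
    (3,1)@(7, 3): e=[-3,19,24] → .
    (2,2)@(5, 5): e=[19,13,8] → X
    (3,2)@(7, 5): e=[7,9,24] → X
    (4,2)@(9, 5): e=[-5,5,40] → .
    (2,3)@(5, 7): e=[29,3,8] → X
    (3,3)@(7, 7): e=[17,-1,24] → .
    (2,4)@(5, 9): e=[39,-7,8] → .
  covered (4 px):
    . . . . . . . .
    . . X . . . . .
    . . X X . . . .
    . . X . . . . .
    . . . . . . . .
    . . . . . . . .
    . . . . . . . .
    . . . . . . . .
    . . . . . . . .
    . . . . . . . .

Final: 4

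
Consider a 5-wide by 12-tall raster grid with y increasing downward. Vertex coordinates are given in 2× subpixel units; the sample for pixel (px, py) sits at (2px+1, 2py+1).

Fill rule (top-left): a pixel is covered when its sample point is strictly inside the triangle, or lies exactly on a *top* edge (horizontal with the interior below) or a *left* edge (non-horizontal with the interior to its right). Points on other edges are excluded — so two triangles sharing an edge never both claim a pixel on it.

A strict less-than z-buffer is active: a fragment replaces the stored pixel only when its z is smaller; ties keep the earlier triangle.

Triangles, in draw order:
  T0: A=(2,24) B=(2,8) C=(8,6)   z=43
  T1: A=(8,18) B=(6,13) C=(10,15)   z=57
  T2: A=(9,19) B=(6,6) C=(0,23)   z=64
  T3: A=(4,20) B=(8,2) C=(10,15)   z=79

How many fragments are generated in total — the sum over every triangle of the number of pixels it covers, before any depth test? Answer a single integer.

T0:
  2·area = 96
  edge (2, 24)→(2, 8): d=(0,-16) top-left  bias=+0
  edge (2, 8)→(8, 6): d=(6,-2) top-left  bias=+0
  edge (8, 6)→(2, 24): d=(-6,18) right/bottom  bias=-1
    (4,1)@(9, 3): e=[112,-16,0] → ·  [on edge]
    (2,3)@(5, 7): e=[48,0,48] → #  [on edge]
    (3,3)@(7, 7): e=[80,4,12] → #
    (4,3)@(9, 7): e=[112,8,-24] → ·
    (1,4)@(3, 9): e=[16,8,72] → #
    (3,4)@(7, 9): e=[80,16,0] → ·  [on edge]
    (1,5)@(3, 11): e=[16,20,60] → #
    (3,5)@(7, 11): e=[80,28,-12] → ·
    (1,6)@(3, 13): e=[16,32,48] → #
    (3,6)@(7, 13): e=[80,40,-24] → ·
    (1,7)@(3, 15): e=[16,44,36] → #
    (2,7)@(5, 15): e=[48,48,0] → ·  [on edge]
    (1,10)@(3, 21): e=[16,80,0] → ·  [on edge]
  covered (11 px):
    · · · · ·
    · · · · ·
    · · · · ·
    · · # # ·
    · # # · ·
    · # # · ·
    · # # · ·
    · # · · ·
    · # · · ·
    · # · · ·
    · · · · ·
    · · · · ·
T1:
  2·area = 16
  edge (8, 18)→(6, 13): d=(-2,-5) top-left  bias=+0
  edge (6, 13)→(10, 15): d=(4,2) right/bottom  bias=-1
  edge (10, 15)→(8, 18): d=(-2,3) right/bottom  bias=-1
    (3,7)@(7, 15): e=[1,6,9] → #
    (4,7)@(9, 15): e=[11,2,3] → #
    (3,8)@(7, 17): e=[-3,14,5] → ·
    (4,8)@(9, 17): e=[7,10,-1] → ·
  covered (2 px):
    · · · · ·
    · · · · ·
    · · · · ·
    · · · · ·
    · · · · ·
    · · · · ·
    · · · · ·
    · · · # #
    · · · · ·
    · · · · ·
    · · · · ·
    · · · · ·
T2:
  2·area = 129  (B↔C swapped to make it positive)
  edge (9, 19)→(0, 23): d=(-9,4) right/bottom  bias=-1
  edge (0, 23)→(6, 6): d=(6,-17) top-left  bias=+0
  edge (6, 6)→(9, 19): d=(3,13) right/bottom  bias=-1
    (2,4)@(5, 9): e=[106,1,22] → #
    (3,4)@(7, 9): e=[98,35,-4] → ·
    (2,5)@(5, 11): e=[88,13,28] → #
    (3,5)@(7, 11): e=[80,47,2] → #
    (4,5)@(9, 11): e=[72,81,-24] → ·
    (2,6)@(5, 13): e=[70,25,34] → #
    (4,6)@(9, 13): e=[54,93,-18] → ·
    (1,7)@(3, 15): e=[60,3,66] → #
    (4,7)@(9, 15): e=[36,105,-12] → ·
    (1,8)@(3, 17): e=[42,15,72] → #
    (4,8)@(9, 17): e=[18,117,-6] → ·
    (1,9)@(3, 19): e=[24,27,78] → #
    (4,9)@(9, 19): e=[0,129,0] → ·  [on edge]
  covered (16 px):
    · · · · ·
    · · · · ·
    · · · · ·
    · · · · ·
    · · # · ·
    · · # # ·
    · · # # ·
    · # # # ·
    · # # # ·
    · # # # ·
    # # · · ·
    · · · · ·
T3:
  2·area = 88
  edge (4, 20)→(8, 2): d=(4,-18) top-left  bias=+0
  edge (8, 2)→(10, 15): d=(2,13) right/bottom  bias=-1
  edge (10, 15)→(4, 20): d=(-6,5) right/bottom  bias=-1
    (3,3)@(7, 7): e=[2,23,63] → #
    (4,3)@(9, 7): e=[38,-3,53] → ·
    (3,4)@(7, 9): e=[10,27,51] → #
    (4,4)@(9, 9): e=[46,1,41] → #
    (3,5)@(7, 11): e=[18,31,39] → #
    (3,6)@(7, 13): e=[26,35,27] → #
    (3,7)@(7, 15): e=[34,39,15] → #
    (2,8)@(5, 17): e=[6,69,13] → #
    (4,8)@(9, 17): e=[78,17,-7] → ·
    (2,9)@(5, 19): e=[14,73,1] → #
    (3,9)@(7, 19): e=[50,47,-9] → ·
    (2,10)@(5, 21): e=[22,77,-11] → ·
  covered (12 px):
    · · · · ·
    · · · · ·
    · · · · ·
    · · · # ·
    · · · # #
    · · · # #
    · · · # #
    · · · # #
    · · # # ·
    · · # · ·
    · · · · ·
    · · · · ·

Result: 41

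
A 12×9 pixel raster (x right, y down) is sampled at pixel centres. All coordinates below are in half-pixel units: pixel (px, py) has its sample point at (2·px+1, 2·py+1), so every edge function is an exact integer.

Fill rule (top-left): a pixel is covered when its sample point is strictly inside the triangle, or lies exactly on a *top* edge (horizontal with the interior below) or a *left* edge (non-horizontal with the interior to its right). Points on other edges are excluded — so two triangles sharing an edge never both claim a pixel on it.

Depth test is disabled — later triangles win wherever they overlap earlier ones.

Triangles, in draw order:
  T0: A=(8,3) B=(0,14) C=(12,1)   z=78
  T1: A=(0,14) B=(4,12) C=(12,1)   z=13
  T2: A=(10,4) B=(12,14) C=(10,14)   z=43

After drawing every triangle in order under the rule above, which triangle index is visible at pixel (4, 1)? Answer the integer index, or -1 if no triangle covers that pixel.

T0:
  2·area = 28  (B↔C swapped to make it positive)
  edge (8, 3)→(12, 1): d=(4,-2) top-left  bias=+0
  edge (12, 1)→(0, 14): d=(-12,13) right/bottom  bias=-1
  edge (0, 14)→(8, 3): d=(8,-11) top-left  bias=+0
    (4,1)@(9, 3): e=[2,15,11] → #
    (5,1)@(11, 3): e=[6,-11,33] → ·
    (3,2)@(7, 5): e=[6,17,5] → #
    (4,2)@(9, 5): e=[10,-9,27] → ·
    (3,3)@(7, 7): e=[14,-7,21] → ·
  covered (2 px):
    · · · · · · · · · · · ·
    · · · · # · · · · · · ·
    · · · # · · · · · · · ·
    · · · · · · · · · · · ·
    · · · · · · · · · · · ·
    · · · · · · · · · · · ·
    · · · · · · · · · · · ·
    · · · · · · · · · · · ·
    · · · · · · · · · · · ·
T1:
  2·area = 28  (B↔C swapped to make it positive)
  edge (0, 14)→(12, 1): d=(12,-13) top-left  bias=+0
  edge (12, 1)→(4, 12): d=(-8,11) right/bottom  bias=-1
  edge (4, 12)→(0, 14): d=(-4,2) right/bottom  bias=-1
    (4,2)@(9, 5): e=[9,1,18] → #
    (5,2)@(11, 5): e=[35,-21,14] → ·
    (3,3)@(7, 7): e=[7,7,14] → #
    (4,3)@(9, 7): e=[33,-15,10] → ·
    (2,4)@(5, 9): e=[5,13,10] → #
    (3,4)@(7, 9): e=[31,-9,6] → ·
    (1,5)@(3, 11): e=[3,19,6] → #
    (2,5)@(5, 11): e=[29,-3,2] → ·
    (0,6)@(1, 13): e=[1,25,2] → #
    (1,6)@(3, 13): e=[27,3,-2] → ·
    (0,7)@(1, 15): e=[25,9,-6] → ·
  covered (5 px):
    · · · · · · · · · · · ·
    · · · · · · · · · · · ·
    · · · · # · · · · · · ·
    · · · # · · · · · · · ·
    · · # · · · · · · · · ·
    · # · · · · · · · · · ·
    # · · · · · · · · · · ·
    · · · · · · · · · · · ·
    · · · · · · · · · · · ·
T2:
  2·area = 20
  edge (10, 4)→(12, 14): d=(2,10) right/bottom  bias=-1
  edge (12, 14)→(10, 14): d=(-2,0) right/bottom  bias=-1
  edge (10, 14)→(10, 4): d=(0,-10) top-left  bias=+0
    (5,4)@(11, 9): e=[0,10,10] → ·  [on edge]
    (5,5)@(11, 11): e=[4,6,10] → #
    (6,5)@(13, 11): e=[-16,6,30] → ·
    (5,6)@(11, 13): e=[8,2,10] → #
    (6,6)@(13, 13): e=[-12,2,30] → ·
    (5,7)@(11, 15): e=[12,-2,10] → ·
  covered (2 px):
    · · · · · · · · · · · ·
    · · · · · · · · · · · ·
    · · · · · · · · · · · ·
    · · · · · · · · · · · ·
    · · · · · · · · · · · ·
    · · · · · # · · · · · ·
    · · · · · # · · · · · ·
    · · · · · · · · · · · ·
    · · · · · · · · · · · ·

Z-buffer (winner per pixel, '.' = empty):
  . . . . . . . . . . . .
  . . . . 0 . . . . . . .
  . . . 0 1 . . . . . . .
  . . . 1 . . . . . . . .
  . . 1 . . . . . . . . .
  . 1 . . . 2 . . . . . .
  1 . . . . 2 . . . . . .
  . . . . . . . . . . . .
  . . . . . . . . . . . .

Answer: 0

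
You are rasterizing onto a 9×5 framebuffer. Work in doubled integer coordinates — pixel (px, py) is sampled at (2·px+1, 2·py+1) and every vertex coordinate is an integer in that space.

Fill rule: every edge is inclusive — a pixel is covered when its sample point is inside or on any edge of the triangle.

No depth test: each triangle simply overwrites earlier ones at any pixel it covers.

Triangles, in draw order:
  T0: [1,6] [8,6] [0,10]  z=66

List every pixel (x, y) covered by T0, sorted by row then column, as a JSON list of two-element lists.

T0:
  2·area = 28
  edge (1, 6)→(8, 6): d=(7,0) inclusive
  edge (8, 6)→(0, 10): d=(-8,4) inclusive
  edge (0, 10)→(1, 6): d=(1,-4) inclusive
    (0,3)@(1, 7): e=[7,20,1] → #
    (1,3)@(3, 7): e=[7,12,9] → #
    (2,3)@(5, 7): e=[7,4,17] → #
    (3,3)@(7, 7): e=[7,-4,25] → ·
    (0,4)@(1, 9): e=[21,4,3] → #
    (1,4)@(3, 9): e=[21,-4,11] → ·
    (2,4)@(5, 9): e=[21,-12,19] → ·
  covered (4 px):
    · · · · · · · · ·
    · · · · · · · · ·
    · · · · · · · · ·
    # # # · · · · · ·
    # · · · · · · · ·

Result: [[0,3],[1,3],[2,3],[0,4]]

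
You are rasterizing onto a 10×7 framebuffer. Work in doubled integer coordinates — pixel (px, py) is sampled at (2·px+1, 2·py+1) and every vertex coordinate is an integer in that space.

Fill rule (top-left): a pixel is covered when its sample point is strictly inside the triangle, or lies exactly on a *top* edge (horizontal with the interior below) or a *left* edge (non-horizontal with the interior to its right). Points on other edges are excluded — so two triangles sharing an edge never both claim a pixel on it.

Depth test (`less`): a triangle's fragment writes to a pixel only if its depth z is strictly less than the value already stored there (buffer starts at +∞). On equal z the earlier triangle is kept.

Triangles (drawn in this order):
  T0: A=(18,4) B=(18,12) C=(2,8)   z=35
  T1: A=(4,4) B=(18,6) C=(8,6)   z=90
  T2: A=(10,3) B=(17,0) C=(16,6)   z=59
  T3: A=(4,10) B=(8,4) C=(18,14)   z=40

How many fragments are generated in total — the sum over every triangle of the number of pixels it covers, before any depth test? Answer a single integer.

T0:
  2·area = 128
  edge (18, 4)→(18, 12): d=(0,8) right/bottom  bias=-1
  edge (18, 12)→(2, 8): d=(-16,-4) top-left  bias=+0
  edge (2, 8)→(18, 4): d=(16,-4) top-left  bias=+0
    (7,2)@(15, 5): e=[24,100,4] → X
    (8,2)@(17, 5): e=[8,108,12] → X
    (9,2)@(19, 5): e=[-8,116,20] → .
    (3,3)@(7, 7): e=[88,36,4] → X
    (4,3)@(9, 7): e=[72,44,12] → X
    (5,3)@(11, 7): e=[56,52,20] → X
    (6,3)@(13, 7): e=[40,60,28] → X
    (9,3)@(19, 7): e=[-8,84,52] → .
    (3,4)@(7, 9): e=[88,4,36] → X
    (9,4)@(19, 9): e=[-8,52,84] → .
    (3,5)@(7, 11): e=[88,-28,68] → .
    (4,5)@(9, 11): e=[72,-20,76] → .
  covered (16 px):
    . . . . . . . . . .
    . . . . . . . . . .
    . . . . . . . X X .
    . . . X X X X X X .
    . . . X X X X X X .
    . . . . . . . X X .
    . . . . . . . . . .
T1:
  2·area = 20
  edge (4, 4)→(18, 6): d=(14,2) right/bottom  bias=-1
  edge (18, 6)→(8, 6): d=(-10,0) right/bottom  bias=-1
  edge (8, 6)→(4, 4): d=(-4,-2) top-left  bias=+0
    (3,2)@(7, 5): e=[8,10,2] → X
    (4,2)@(9, 5): e=[4,10,6] → X
    (5,2)@(11, 5): e=[0,10,10] → .  [on edge]
    (3,3)@(7, 7): e=[36,-10,-6] → .
    (4,3)@(9, 7): e=[32,-10,-2] → .
  covered (2 px):
    . . . . . . . . . .
    . . . . . . . . . .
    . . . X X . . . . .
    . . . . . . . . . .
    . . . . . . . . . .
    . . . . . . . . . .
    . . . . . . . . . .
T2:
  2·area = 39
  edge (10, 3)→(17, 0): d=(7,-3) top-left  bias=+0
  edge (17, 0)→(16, 6): d=(-1,6) right/bottom  bias=-1
  edge (16, 6)→(10, 3): d=(-6,-3) top-left  bias=+0
    (7,0)@(15, 1): e=[1,11,27] → X
    (8,0)@(17, 1): e=[7,-1,33] → .
    (5,1)@(11, 3): e=[3,33,3] → X
    (6,1)@(13, 3): e=[9,21,9] → X
    (8,1)@(17, 3): e=[21,-3,21] → .
    (5,2)@(11, 5): e=[17,31,-9] → .
    (6,2)@(13, 5): e=[23,19,-3] → .
    (7,2)@(15, 5): e=[29,7,3] → X
    (8,2)@(17, 5): e=[35,-5,9] → .
    (7,3)@(15, 7): e=[43,5,-9] → .
  covered (5 px):
    . . . . . . . X . .
    . . . . . X X X . .
    . . . . . . . X . .
    . . . . . . . . . .
    . . . . . . . . . .
    . . . . . . . . . .
    . . . . . . . . . .
T3:
  2·area = 100
  edge (4, 10)→(8, 4): d=(4,-6) top-left  bias=+0
  edge (8, 4)→(18, 14): d=(10,10) right/bottom  bias=-1
  edge (18, 14)→(4, 10): d=(-14,-4) top-left  bias=+0
    (2,0)@(5, 1): e=[-30,0,130] → .  [on edge]
    (3,1)@(7, 3): e=[-10,0,110] → .  [on edge]
    (4,2)@(9, 5): e=[10,0,90] → .  [on edge]
    (3,3)@(7, 7): e=[6,40,54] → X
    (4,3)@(9, 7): e=[18,20,62] → X
    (5,3)@(11, 7): e=[30,0,70] → .  [on edge]
    (2,4)@(5, 9): e=[2,80,18] → X
    (5,4)@(11, 9): e=[38,20,42] → X
    (6,4)@(13, 9): e=[50,0,50] → .  [on edge]
    (2,5)@(5, 11): e=[10,100,-10] → .
    (3,5)@(7, 11): e=[22,80,-2] → .
    (4,5)@(9, 11): e=[34,60,6] → X
    (7,5)@(15, 11): e=[70,0,30] → .  [on edge]
    (8,6)@(17, 13): e=[90,0,10] → .  [on edge]
  covered (10 px):
    . . . . . . . . . .
    . . . . . . . . . .
    . . . . . . . . . .
    . . . X X . . . . .
    . . X X X X . . . .
    . . . . X X X . . .
    . . . . . . . X . .

Final: 33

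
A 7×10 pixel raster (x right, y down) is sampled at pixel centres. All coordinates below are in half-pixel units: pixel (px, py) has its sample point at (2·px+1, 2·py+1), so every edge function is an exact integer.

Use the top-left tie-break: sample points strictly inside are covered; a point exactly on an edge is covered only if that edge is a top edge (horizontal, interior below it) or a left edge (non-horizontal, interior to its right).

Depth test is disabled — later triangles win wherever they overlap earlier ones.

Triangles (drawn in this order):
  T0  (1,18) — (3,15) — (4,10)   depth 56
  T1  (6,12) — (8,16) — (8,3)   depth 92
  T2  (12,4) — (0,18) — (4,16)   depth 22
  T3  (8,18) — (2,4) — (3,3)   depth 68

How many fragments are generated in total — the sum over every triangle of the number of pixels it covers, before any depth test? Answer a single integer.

T0:
  2·area = 7  (B↔C swapped to make it positive)
  edge (1, 18)→(4, 10): d=(3,-8) top-left  bias=+0
  edge (4, 10)→(3, 15): d=(-1,5) right/bottom  bias=-1
  edge (3, 15)→(1, 18): d=(-2,3) right/bottom  bias=-1
    (5,1)@(11, 3): e=[35,-28,0] → .  [on edge]
    (2,2)@(5, 5): e=[-7,0,14] → .  [on edge]
    (3,4)@(7, 9): e=[21,-14,0] → .  [on edge]
    (1,6)@(3, 13): e=[1,2,4] → X
    (2,6)@(5, 13): e=[17,-8,-2] → .
    (1,7)@(3, 15): e=[7,0,0] → .  [on edge]
  covered (1 px):
    . . . . . . .
    . . . . . . .
    . . . . . . .
    . . . . . . .
    . . . . . . .
    . . . . . . .
    . X . . . . .
    . . . . . . .
    . . . . . . .
    . . . . . . .
T1:
  2·area = 26  (B↔C swapped to make it positive)
  edge (6, 12)→(8, 3): d=(2,-9) top-left  bias=+0
  edge (8, 3)→(8, 16): d=(0,13) right/bottom  bias=-1
  edge (8, 16)→(6, 12): d=(-2,-4) top-left  bias=+0
    (3,4)@(7, 9): e=[3,13,10] → X
    (4,4)@(9, 9): e=[21,-13,18] → .
    (3,5)@(7, 11): e=[7,13,6] → X
    (4,5)@(9, 11): e=[25,-13,14] → .
    (3,6)@(7, 13): e=[11,13,2] → X
    (4,6)@(9, 13): e=[29,-13,10] → .
    (3,7)@(7, 15): e=[15,13,-2] → .
  covered (3 px):
    . . . . . . .
    . . . . . . .
    . . . . . . .
    . . . . . . .
    . . . X . . .
    . . . X . . .
    . . . X . . .
    . . . . . . .
    . . . . . . .
    . . . . . . .
T2:
  2·area = 32  (B↔C swapped to make it positive)
  edge (12, 4)→(4, 16): d=(-8,12) right/bottom  bias=-1
  edge (4, 16)→(0, 18): d=(-4,2) right/bottom  bias=-1
  edge (0, 18)→(12, 4): d=(12,-14) top-left  bias=+0
    (3,5)@(7, 11): e=[4,14,14] → X
    (4,5)@(9, 11): e=[-20,10,42] → .
    (2,6)@(5, 13): e=[12,10,10] → X
    (3,6)@(7, 13): e=[-12,6,38] → .
    (1,7)@(3, 15): e=[20,6,6] → X
    (2,7)@(5, 15): e=[-4,2,34] → .
    (0,8)@(1, 17): e=[28,2,2] → X
    (1,8)@(3, 17): e=[4,-2,30] → .
    (0,9)@(1, 19): e=[12,-6,26] → .
  covered (4 px):
    . . . . . . .
    . . . . . . .
    . . . . . . .
    . . . . . . .
    . . . . . . .
    . . . X . . .
    . . X . . . .
    . X . . . . .
    X . . . . . .
    . . . . . . .
T3:
  2·area = 20
  edge (8, 18)→(2, 4): d=(-6,-14) top-left  bias=+0
  edge (2, 4)→(3, 3): d=(1,-1) top-left  bias=+0
  edge (3, 3)→(8, 18): d=(5,15) right/bottom  bias=-1
    (2,0)@(5, 1): e=[60,0,-40] → .  [on edge]
    (1,1)@(3, 3): e=[20,0,0] → .  [on edge]
    (0,2)@(1, 5): e=[-20,0,40] → .  [on edge]
    (1,2)@(3, 5): e=[8,2,10] → X
    (2,2)@(5, 5): e=[36,4,-20] → .
    (1,3)@(3, 7): e=[-4,4,20] → .
    (2,4)@(5, 9): e=[12,8,0] → .  [on edge]
    (2,5)@(5, 11): e=[0,10,10] → X  [on edge]
    (3,5)@(7, 11): e=[28,12,-20] → .
    (2,6)@(5, 13): e=[-12,12,20] → .
    (3,7)@(7, 15): e=[4,16,0] → .  [on edge]
  covered (2 px):
    . . . . . . .
    . . . . . . .
    . X . . . . .
    . . . . . . .
    . . . . . . .
    . . X . . . .
    . . . . . . .
    . . . . . . .
    . . . . . . .
    . . . . . . .

Answer: 10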